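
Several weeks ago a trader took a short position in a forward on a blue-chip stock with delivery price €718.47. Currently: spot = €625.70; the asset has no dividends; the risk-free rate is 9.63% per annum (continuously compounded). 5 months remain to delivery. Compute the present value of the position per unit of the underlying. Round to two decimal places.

€64.51

Current fair forward for the remaining 5 months: F = S·e^(r·T), r = 0.0963
F = 625.70 · e^(0.0963 × 5/12) = 625.70 × 1.040941 = 651.3168
Value of long forward = (F − K)·e^(−rT) = (651.3168 − 718.47) · e^(−0.0963·5/12)
= -67.1532 × 0.960669 = -64.51
Short position value = −(long value) = €64.51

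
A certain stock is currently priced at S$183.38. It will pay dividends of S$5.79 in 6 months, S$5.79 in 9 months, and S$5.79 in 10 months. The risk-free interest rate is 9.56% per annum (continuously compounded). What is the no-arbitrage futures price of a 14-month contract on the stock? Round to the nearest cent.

PV(dividends) I = 5.79·e^(−0.0956·6/12) + 5.79·e^(−0.0956·9/12) + 5.79·e^(−0.0956·10/12)
I = 5.5197 + 5.3894 + 5.3466 = 16.2557
F = (S − I)·e^(rT) = (183.38 − 16.2557) · e^(0.0956·14/12)
= 167.1243 · e^0.111533 = 167.1243 × 1.117991 = S$186.84

S$186.84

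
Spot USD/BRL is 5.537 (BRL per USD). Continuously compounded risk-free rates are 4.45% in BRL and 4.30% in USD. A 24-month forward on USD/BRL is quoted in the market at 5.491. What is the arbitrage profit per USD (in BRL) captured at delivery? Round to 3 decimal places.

Fair forward: F* = S·e^(carry·T), with carry = (r_BRL − r_USD) = 0.0445 − 0.0430 = 0.0015
F* = 5.537 · e^(0.0015 × 24/12) = 5.537 · e^0.003000 = 5.537 × 1.003005 = 5.5536
Market 5.491 < fair 5.5536: forward underpriced → reverse cash-and-carry (short spot, go long the forward).
At maturity, profit = |F_mkt − F*| = |5.491 − 5.5536| = 0.063 per USD (in BRL)

0.063 per USD (in BRL)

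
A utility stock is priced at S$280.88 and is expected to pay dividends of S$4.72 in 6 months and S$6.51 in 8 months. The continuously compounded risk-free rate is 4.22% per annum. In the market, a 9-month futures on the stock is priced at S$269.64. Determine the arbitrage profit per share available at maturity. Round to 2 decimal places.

PV(dividends) I = 4.72·e^(−0.0422·6/12) + 6.51·e^(−0.0422·8/12) = 10.9509
Fair futures F* = (S − I)·e^(rT) = (280.88 − 10.9509)·e^0.031650 = 269.9291 × 1.032156 = 278.6089
Market S$269.64 < fair 278.6089: forward underpriced → reverse cash-and-carry (short the stock, invest proceeds at r, pay the dividends, go long the forward).
Profit at T = |F_mkt − F*| = |269.64 − 278.6089| = S$8.97 per share

S$8.97 per share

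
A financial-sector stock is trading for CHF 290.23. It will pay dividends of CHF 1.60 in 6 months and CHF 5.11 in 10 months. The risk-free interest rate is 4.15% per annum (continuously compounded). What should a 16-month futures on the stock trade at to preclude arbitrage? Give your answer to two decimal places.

CHF 299.87

PV(dividends) I = 1.60·e^(−0.0415·6/12) + 5.11·e^(−0.0415·10/12)
I = 1.5671 + 4.9363 = 6.5034
F = (S − I)·e^(rT) = (290.23 − 6.5034) · e^(0.0415·16/12)
= 283.7266 · e^0.055333 = 283.7266 × 1.056893 = CHF 299.87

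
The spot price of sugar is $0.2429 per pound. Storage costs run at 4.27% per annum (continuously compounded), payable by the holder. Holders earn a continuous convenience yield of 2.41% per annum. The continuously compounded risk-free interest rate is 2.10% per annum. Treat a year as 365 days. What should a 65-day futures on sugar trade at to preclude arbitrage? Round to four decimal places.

Net carry = r + u − y = 0.0210 + 0.0427 − 0.0241 = 0.0396
F = S·e^((r+u−y)T) = 0.2429 · e^(0.0396 × 65/365) = 0.2429 · e^0.007052
= 0.2429 × 1.007077 = $0.2446 per pound

$0.2446 per pound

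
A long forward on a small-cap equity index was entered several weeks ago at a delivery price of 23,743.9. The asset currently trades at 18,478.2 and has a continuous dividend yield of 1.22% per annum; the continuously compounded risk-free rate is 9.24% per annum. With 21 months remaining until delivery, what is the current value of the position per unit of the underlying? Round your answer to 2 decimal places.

-2110.98

Current fair forward for the remaining 21 months: F = S·e^((r − q)·T), (r − q) = 0.0924 − 0.0122 = 0.0802
F = 18478.2 · e^(0.0802 × 21/12) = 18478.2 × 1.15067647 = 21262.4299
Value of long forward = (F − K)·e^(−rT) = (21262.4299 − 23743.9) · e^(−0.0924·21/12)
= -2481.4701 × 0.85069638 = -2110.98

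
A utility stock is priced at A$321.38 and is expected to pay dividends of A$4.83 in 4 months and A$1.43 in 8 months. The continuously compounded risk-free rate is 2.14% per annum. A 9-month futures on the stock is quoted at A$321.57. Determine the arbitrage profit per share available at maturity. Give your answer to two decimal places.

A$1.30 per share

PV(dividends) I = 4.83·e^(−0.0214·4/12) + 1.43·e^(−0.0214·8/12) = 6.2054
Fair futures F* = (S − I)·e^(rT) = (321.38 − 6.2054)·e^0.016050 = 315.1746 × 1.016179 = 320.2738
Market A$321.57 > fair 320.2738: forward overpriced → cash-and-carry (borrow at r, buy the stock and collect the dividends, short the forward).
Profit at T = |F_mkt − F*| = |321.57 − 320.2738| = A$1.30 per share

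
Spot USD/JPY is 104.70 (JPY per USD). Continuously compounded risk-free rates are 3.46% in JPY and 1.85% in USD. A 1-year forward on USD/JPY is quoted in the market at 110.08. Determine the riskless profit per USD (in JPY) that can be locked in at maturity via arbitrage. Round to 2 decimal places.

Fair forward: F* = S·e^(carry·T), with carry = (r_JPY − r_USD) = 0.0346 − 0.0185 = 0.0161
F* = 104.70 · e^(0.0161 × 1) = 104.70 · e^0.016100 = 104.70 × 1.016230 = 106.3993
Market 110.08 > fair 106.3993: forward overpriced → cash-and-carry (buy spot, short the forward).
At maturity, profit = |F_mkt − F*| = |110.08 − 106.3993| = 3.68 per USD (in JPY)

3.68 per USD (in JPY)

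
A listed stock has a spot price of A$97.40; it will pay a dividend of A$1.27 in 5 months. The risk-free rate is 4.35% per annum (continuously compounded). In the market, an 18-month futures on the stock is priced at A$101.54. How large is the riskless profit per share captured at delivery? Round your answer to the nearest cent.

PV(dividends) I = 1.27·e^(−0.0435·5/12) = 1.2472
Fair futures F* = (S − I)·e^(rT) = (97.40 − 1.2472)·e^0.065250 = 96.1528 × 1.067426 = 102.6360
Market A$101.54 < fair 102.6360: forward underpriced → reverse cash-and-carry (short the stock, invest proceeds at r, pay the dividends, go long the forward).
Profit at T = |F_mkt − F*| = |101.54 − 102.6360| = A$1.10 per share

A$1.10 per share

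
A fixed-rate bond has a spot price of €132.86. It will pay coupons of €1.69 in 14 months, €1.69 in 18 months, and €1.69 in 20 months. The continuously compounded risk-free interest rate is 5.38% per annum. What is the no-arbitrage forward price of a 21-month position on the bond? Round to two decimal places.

PV(coupons) I = 1.69·e^(−0.0538·14/12) + 1.69·e^(−0.0538·18/12) + 1.69·e^(−0.0538·20/12)
I = 1.5872 + 1.5590 + 1.5451 = 4.6913
F = (S − I)·e^(rT) = (132.86 − 4.6913) · e^(0.0538·21/12)
= 128.1687 · e^0.094150 = 128.1687 × 1.098725 = €140.82

€140.82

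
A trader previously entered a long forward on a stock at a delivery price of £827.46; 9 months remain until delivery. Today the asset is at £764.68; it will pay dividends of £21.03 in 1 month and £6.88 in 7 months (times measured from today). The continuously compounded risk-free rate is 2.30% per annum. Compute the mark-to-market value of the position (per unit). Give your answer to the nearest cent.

-£76.41

PV(remaining dividends) I = 21.03·e^(−0.0230·1/12) + 6.88·e^(−0.0230·7/12) = 27.7780
Current forward F = (S − I)·e^(rT) = (764.68 − 27.7780)·e^(0.0230·9/12) = 736.9020 × 1.017400 = 749.7241
Value (long) = (F − K)·e^(−rT) = (749.7241 − 827.46) × 0.982898 = -76.4065
Value = -£76.41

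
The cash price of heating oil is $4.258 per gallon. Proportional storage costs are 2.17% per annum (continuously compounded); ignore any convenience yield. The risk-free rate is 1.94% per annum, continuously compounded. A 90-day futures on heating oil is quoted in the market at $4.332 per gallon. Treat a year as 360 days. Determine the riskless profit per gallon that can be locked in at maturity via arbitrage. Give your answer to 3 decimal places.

$0.030 per gallon

Fair futures: F* = S·e^(carry·T), with carry = (r + u) = 0.0194 + 0.0217 = 0.0411
F* = 4.258 · e^(0.0411 × 90/360) = 4.258 · e^0.010275 = 4.258 × 1.010328 = $4.3020
Market $4.332 > fair $4.3020: forward overpriced → cash-and-carry (buy spot, short the forward).
At maturity, profit = |F_mkt − F*| = |4.332 − 4.3020| = $0.030 per gallon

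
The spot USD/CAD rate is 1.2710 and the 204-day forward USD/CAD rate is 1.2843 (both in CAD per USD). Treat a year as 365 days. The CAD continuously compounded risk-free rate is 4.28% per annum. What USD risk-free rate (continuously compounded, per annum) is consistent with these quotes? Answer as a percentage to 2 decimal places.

F = S·e^((r_CAD − r_USD)T) ⇒ r_USD = r_CAD − ln(F/S)/T
ln(1.2843/1.2710) = 0.010410; /(204/365) = 0.018626
r_USD = 0.0428 − 0.018626 = 0.024174
r_USD = 2.42%

2.42%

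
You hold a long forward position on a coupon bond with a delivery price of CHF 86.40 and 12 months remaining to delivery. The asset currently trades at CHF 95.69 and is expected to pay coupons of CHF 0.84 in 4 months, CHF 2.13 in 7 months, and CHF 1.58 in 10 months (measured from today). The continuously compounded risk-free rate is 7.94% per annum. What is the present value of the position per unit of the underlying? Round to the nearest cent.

CHF 11.55

PV(remaining coupons) I = 0.84·e^(−0.0794·4/12) + 2.13·e^(−0.0794·7/12) + 1.58·e^(−0.0794·10/12) = 4.3305
Current forward F = (S − I)·e^(rT) = (95.69 − 4.3305)·e^(0.0794·12/12) = 91.3595 × 1.082637 = 98.9092
Value (long) = (F − K)·e^(−rT) = (98.9092 − 86.40) × 0.923670 = 11.5544
Value = CHF 11.55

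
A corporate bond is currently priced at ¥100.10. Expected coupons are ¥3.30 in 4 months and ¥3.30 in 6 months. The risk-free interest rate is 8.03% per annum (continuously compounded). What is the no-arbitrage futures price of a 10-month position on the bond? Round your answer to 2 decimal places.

¥100.20

PV(coupons) I = 3.30·e^(−0.0803·4/12) + 3.30·e^(−0.0803·6/12)
I = 3.2128 + 3.1701 = 6.3829
F = (S − I)·e^(rT) = (100.10 − 6.3829) · e^(0.0803·10/12)
= 93.7171 · e^0.066917 = 93.7171 × 1.069207 = ¥100.20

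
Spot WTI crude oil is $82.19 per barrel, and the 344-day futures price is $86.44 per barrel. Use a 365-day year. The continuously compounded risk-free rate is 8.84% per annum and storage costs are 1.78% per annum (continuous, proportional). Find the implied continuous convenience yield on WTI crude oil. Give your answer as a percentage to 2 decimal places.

F = S·e^((r+u−y)T) ⇒ (r+u−y) = ln(F/S)/T
ln(86.44/82.19) = 0.050417; /T ⇒ 0.053495
y = r + u − ln(F/S)/T = 0.0884 + 0.0178 − 0.053495 = 0.052705
y = 5.27%

5.27%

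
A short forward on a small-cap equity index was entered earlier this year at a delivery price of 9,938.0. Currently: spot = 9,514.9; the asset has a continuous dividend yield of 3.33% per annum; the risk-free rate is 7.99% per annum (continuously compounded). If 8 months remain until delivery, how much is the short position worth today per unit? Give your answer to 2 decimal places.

116.49

Current fair forward for the remaining 8 months: F = S·e^((r − q)·T), (r − q) = 0.0799 − 0.0333 = 0.0466
F = 9514.9 · e^(0.0466 × 8/12) = 9514.9 × 1.03155427 = 9815.1357
Value of long forward = (F − K)·e^(−rT) = (9815.1357 − 9938.0) · e^(−0.0799·8/12)
= -122.8643 × 0.94812714 = -116.49
Short position value = −(long value) = 116.49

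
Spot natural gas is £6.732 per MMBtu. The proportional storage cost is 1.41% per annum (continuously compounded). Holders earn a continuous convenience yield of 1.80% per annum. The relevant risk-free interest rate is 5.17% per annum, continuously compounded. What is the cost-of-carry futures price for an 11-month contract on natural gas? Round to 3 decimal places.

Net carry = r + u − y = 0.0517 + 0.0141 − 0.0180 = 0.0478
F = S·e^((r+u−y)T) = 6.732 · e^(0.0478 × 11/12) = 6.732 · e^0.043817
= 6.732 × 1.044791 = £7.034 per MMBtu

£7.034 per MMBtu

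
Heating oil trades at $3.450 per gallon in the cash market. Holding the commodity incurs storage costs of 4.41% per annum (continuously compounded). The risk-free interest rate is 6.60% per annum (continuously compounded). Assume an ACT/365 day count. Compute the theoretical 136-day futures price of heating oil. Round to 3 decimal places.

$3.594 per gallon

Net carry = r + u − y = 0.0660 + 0.0441 − 0.0000 = 0.1101
F = S·e^((r+u−y)T) = 3.450 · e^(0.1101 × 136/365) = 3.450 · e^0.041024
= 3.450 × 1.041877 = $3.594 per gallon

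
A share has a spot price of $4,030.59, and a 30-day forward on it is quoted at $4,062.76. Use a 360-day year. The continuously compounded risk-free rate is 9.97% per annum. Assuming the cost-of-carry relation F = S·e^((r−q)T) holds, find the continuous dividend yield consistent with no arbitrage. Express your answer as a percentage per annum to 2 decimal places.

0.43%

From F = S·e^((r−q)T): (r − q) = ln(F/S)/T
ln(4062.76/4030.59) = ln(1.007981) = 0.007949
(r − q) = 0.007949 / (30/360) = 0.095388
q = r − ln(F/S)/T = 0.0997 − 0.095388 = 0.004312
q = 0.43%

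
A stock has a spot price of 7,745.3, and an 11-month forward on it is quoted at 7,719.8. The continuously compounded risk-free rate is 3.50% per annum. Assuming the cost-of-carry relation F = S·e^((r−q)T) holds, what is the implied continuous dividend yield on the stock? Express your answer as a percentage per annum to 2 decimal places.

3.86%

From F = S·e^((r−q)T): (r − q) = ln(F/S)/T
ln(7719.8/7745.3) = ln(0.996708) = -0.003297
(r − q) = -0.003297 / (11/12) = -0.003597
q = r − ln(F/S)/T = 0.0350 + 0.003597 = 0.038597
q = 3.86%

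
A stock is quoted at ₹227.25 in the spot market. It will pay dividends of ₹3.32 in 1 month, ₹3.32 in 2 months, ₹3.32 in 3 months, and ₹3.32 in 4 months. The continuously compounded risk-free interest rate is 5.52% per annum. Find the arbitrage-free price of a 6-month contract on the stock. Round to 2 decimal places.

PV(dividends) I = 3.32·e^(−0.0552·1/12) + 3.32·e^(−0.0552·2/12) + 3.32·e^(−0.0552·3/12) + 3.32·e^(−0.0552·4/12)
I = 3.3048 + 3.2896 + 3.2745 + 3.2595 = 13.1284
F = (S − I)·e^(rT) = (227.25 − 13.1284) · e^(0.0552·6/12)
= 214.1216 · e^0.027600 = 214.1216 × 1.027984 = ₹220.11

₹220.11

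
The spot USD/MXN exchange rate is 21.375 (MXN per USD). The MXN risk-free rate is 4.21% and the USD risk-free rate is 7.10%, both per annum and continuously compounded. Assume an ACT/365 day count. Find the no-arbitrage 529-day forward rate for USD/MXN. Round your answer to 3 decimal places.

20.498

F = S·e^((r_MXN − r_USD)T) = 21.375 · e^((0.0421 − 0.0710) × 529/365)
= 21.375 · e^-0.041885 = 21.375 × 0.958980
F = 20.498 MXN per USD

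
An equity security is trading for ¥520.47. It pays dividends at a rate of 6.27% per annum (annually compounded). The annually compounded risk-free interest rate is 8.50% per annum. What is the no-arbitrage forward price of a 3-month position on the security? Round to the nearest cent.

F = S · (1+r)^T / (1+q)^T
= 520.47 × 1.020604 / 1.015319 = 520.47 × 1.005205
F = ¥523.18

¥523.18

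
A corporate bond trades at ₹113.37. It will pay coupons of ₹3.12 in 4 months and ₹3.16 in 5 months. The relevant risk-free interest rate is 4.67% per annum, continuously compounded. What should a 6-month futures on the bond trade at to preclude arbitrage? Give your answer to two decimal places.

₹109.73

PV(coupons) I = 3.12·e^(−0.0467·4/12) + 3.16·e^(−0.0467·5/12)
I = 3.0718 + 3.0991 = 6.1709
F = (S − I)·e^(rT) = (113.37 − 6.1709) · e^(0.0467·6/12)
= 107.1991 · e^0.023350 = 107.1991 × 1.023625 = ₹109.73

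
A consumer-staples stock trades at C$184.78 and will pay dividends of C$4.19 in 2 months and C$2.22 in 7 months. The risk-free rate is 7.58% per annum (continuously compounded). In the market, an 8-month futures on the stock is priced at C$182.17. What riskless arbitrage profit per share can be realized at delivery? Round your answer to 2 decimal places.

C$5.60 per share

PV(dividends) I = 4.19·e^(−0.0758·2/12) + 2.22·e^(−0.0758·7/12) = 6.2614
Fair futures F* = (S − I)·e^(rT) = (184.78 − 6.2614)·e^0.050533 = 178.5186 × 1.051832 = 187.7716
Market C$182.17 < fair 187.7716: forward underpriced → reverse cash-and-carry (short the stock, invest proceeds at r, pay the dividends, go long the forward).
Profit at T = |F_mkt − F*| = |182.17 − 187.7716| = C$5.60 per share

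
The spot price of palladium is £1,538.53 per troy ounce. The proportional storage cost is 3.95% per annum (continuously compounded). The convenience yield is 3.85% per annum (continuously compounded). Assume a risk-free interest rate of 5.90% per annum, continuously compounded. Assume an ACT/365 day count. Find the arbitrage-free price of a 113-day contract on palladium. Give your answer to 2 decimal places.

£1,567.38 per troy ounce

Net carry = r + u − y = 0.0590 + 0.0395 − 0.0385 = 0.0600
F = S·e^((r+u−y)T) = 1538.53 · e^(0.0600 × 113/365) = 1538.53 · e^0.01857534
= 1538.53 × 1.01874893 = £1,567.38 per troy ounce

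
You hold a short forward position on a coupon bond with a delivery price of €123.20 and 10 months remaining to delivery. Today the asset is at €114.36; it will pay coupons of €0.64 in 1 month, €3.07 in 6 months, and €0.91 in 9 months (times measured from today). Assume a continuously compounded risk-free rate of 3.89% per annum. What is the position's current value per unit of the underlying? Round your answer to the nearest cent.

PV(remaining coupons) I = 0.64·e^(−0.0389·1/12) + 3.07·e^(−0.0389·6/12) + 0.91·e^(−0.0389·9/12) = 4.5326
Current forward F = (S − I)·e^(rT) = (114.36 − 4.5326)·e^(0.0389·10/12) = 109.8274 × 1.032948 = 113.4460
Value (long) = (F − K)·e^(−rT) = (113.4460 − 123.20) × 0.968103 = -9.4429
Short position value = −(long value) = €9.44

€9.44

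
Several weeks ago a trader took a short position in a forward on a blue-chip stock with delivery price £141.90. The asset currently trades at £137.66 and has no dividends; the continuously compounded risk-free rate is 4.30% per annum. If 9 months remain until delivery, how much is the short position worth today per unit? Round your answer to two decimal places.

Current fair forward for the remaining 9 months: F = S·e^(r·T), r = 0.0430
F = 137.66 · e^(0.0430 × 9/12) = 137.66 × 1.032776 = 142.1719
Value of long forward = (F − K)·e^(−rT) = (142.1719 − 141.90) · e^(−0.0430·9/12)
= 0.2719 × 0.968264 = 0.26
Short position value = −(long value) = -£0.26

-£0.26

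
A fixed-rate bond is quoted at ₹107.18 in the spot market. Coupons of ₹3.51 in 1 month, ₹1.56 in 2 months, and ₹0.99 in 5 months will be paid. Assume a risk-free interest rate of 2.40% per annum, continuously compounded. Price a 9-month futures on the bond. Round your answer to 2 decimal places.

₹102.98

PV(coupons) I = 3.51·e^(−0.0240·1/12) + 1.56·e^(−0.0240·2/12) + 0.99·e^(−0.0240·5/12)
I = 3.5030 + 1.5538 + 0.9801 = 6.0369
F = (S − I)·e^(rT) = (107.18 − 6.0369) · e^(0.0240·9/12)
= 101.1431 · e^0.018000 = 101.1431 × 1.018163 = ₹102.98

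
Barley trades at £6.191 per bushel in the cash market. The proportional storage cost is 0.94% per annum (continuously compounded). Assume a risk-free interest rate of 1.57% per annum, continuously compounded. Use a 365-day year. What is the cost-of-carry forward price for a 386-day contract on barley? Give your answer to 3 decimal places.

Net carry = r + u − y = 0.0157 + 0.0094 − 0.0000 = 0.0251
F = S·e^((r+u−y)T) = 6.191 · e^(0.0251 × 386/365) = 6.191 · e^0.026544
= 6.191 × 1.026899 = £6.358 per bushel

£6.358 per bushel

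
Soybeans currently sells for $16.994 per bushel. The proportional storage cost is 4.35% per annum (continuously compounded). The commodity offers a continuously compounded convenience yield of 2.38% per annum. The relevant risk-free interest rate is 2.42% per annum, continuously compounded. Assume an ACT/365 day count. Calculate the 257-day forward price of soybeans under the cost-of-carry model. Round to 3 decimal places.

$17.527 per bushel

Net carry = r + u − y = 0.0242 + 0.0435 − 0.0238 = 0.0439
F = S·e^((r+u−y)T) = 16.994 · e^(0.0439 × 257/365) = 16.994 · e^0.030910
= 16.994 × 1.031393 = $17.527 per bushel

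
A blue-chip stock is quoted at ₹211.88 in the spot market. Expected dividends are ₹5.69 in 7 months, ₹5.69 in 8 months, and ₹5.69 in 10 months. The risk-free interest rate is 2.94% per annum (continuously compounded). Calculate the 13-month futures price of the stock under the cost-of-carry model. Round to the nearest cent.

₹201.47

PV(dividends) I = 5.69·e^(−0.0294·7/12) + 5.69·e^(−0.0294·8/12) + 5.69·e^(−0.0294·10/12)
I = 5.5932 + 5.5796 + 5.5523 = 16.7251
F = (S − I)·e^(rT) = (211.88 − 16.7251) · e^(0.0294·13/12)
= 195.1549 · e^0.031850 = 195.1549 × 1.032363 = ₹201.47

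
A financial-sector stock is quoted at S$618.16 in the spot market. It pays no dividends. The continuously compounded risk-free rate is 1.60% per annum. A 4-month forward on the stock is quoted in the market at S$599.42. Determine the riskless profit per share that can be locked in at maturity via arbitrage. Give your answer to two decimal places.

Fair forward: F* = S·e^(carry·T), with carry = r = 0.0160
F* = 618.16 · e^(0.0160 × 4/12) = 618.16 · e^0.005333 = 618.16 × 1.005347 = S$621.4653
Market S$599.42 < fair S$621.4653: forward underpriced → reverse cash-and-carry (short spot, go long the forward).
At maturity, profit = |F_mkt − F*| = |599.42 − 621.4653| = S$22.05 per share

S$22.05 per share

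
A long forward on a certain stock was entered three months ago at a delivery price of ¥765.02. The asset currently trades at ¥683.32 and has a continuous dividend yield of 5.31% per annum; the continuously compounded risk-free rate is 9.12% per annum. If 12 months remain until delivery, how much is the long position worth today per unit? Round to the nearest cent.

-¥50.35

Current fair forward for the remaining 12 months: F = S·e^((r − q)·T), (r − q) = 0.0912 − 0.0531 = 0.0381
F = 683.32 · e^(0.0381 × 12/12) = 683.32 × 1.038835 = 709.8567
Value of long forward = (F − K)·e^(−rT) = (709.8567 − 765.02) · e^(−0.0912·12/12)
= -55.1633 × 0.912835 = -50.35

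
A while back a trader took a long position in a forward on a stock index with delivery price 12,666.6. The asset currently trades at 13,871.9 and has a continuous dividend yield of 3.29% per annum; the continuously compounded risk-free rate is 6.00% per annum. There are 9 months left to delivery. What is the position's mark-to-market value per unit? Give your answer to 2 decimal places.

1424.56

Current fair forward for the remaining 9 months: F = S·e^((r − q)·T), (r − q) = 0.0600 − 0.0329 = 0.0271
F = 13871.9 · e^(0.0271 × 9/12) = 13871.9 × 1.02053296 = 14156.7312
Value of long forward = (F − K)·e^(−rT) = (14156.7312 − 12666.6) · e^(−0.0600·9/12)
= 1490.1312 × 0.95599748 = 1424.56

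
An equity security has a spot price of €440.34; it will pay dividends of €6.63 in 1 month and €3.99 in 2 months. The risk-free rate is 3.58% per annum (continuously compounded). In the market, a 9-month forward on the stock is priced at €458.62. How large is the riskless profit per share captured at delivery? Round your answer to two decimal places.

€17.16 per share

PV(dividends) I = 6.63·e^(−0.0358·1/12) + 3.99·e^(−0.0358·2/12) = 10.5765
Fair forward F* = (S − I)·e^(rT) = (440.34 − 10.5765)·e^0.026850 = 429.7635 × 1.027214 = 441.4591
Market €458.62 > fair 441.4591: forward overpriced → cash-and-carry (borrow at r, buy the stock and collect the dividends, short the forward).
Profit at T = |F_mkt − F*| = |458.62 − 441.4591| = €17.16 per share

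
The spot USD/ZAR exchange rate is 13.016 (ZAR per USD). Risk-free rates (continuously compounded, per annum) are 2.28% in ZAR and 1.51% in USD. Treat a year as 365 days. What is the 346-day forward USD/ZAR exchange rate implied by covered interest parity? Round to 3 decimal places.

F = S·e^((r_ZAR − r_USD)T) = 13.016 · e^((0.0228 − 0.0151) × 346/365)
= 13.016 · e^0.007299 = 13.016 × 1.007326
F = 13.111 ZAR per USD

13.111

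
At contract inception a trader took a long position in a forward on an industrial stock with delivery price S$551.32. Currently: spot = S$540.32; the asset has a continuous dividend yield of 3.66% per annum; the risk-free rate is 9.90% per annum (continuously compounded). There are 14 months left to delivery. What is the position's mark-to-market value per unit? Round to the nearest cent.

Current fair forward for the remaining 14 months: F = S·e^((r − q)·T), (r − q) = 0.0990 − 0.0366 = 0.0624
F = 540.32 · e^(0.0624 × 14/12) = 540.32 × 1.075515 = 581.1223
Value of long forward = (F − K)·e^(−rT) = (581.1223 − 551.32) · e^(−0.0990·14/12)
= 29.8023 × 0.890921 = 26.55

S$26.55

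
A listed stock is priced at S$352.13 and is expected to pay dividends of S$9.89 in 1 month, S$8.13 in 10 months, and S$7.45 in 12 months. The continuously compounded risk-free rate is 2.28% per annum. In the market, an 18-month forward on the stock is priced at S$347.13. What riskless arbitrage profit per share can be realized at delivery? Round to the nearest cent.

S$8.75 per share

PV(dividends) I = 9.89·e^(−0.0228·1/12) + 8.13·e^(−0.0228·10/12) + 7.45·e^(−0.0228·12/12) = 25.1303
Fair forward F* = (S − I)·e^(rT) = (352.13 − 25.1303)·e^0.034200 = 326.9997 × 1.034792 = 338.3767
Market S$347.13 > fair 338.3767: forward overpriced → cash-and-carry (borrow at r, buy the stock and collect the dividends, short the forward).
Profit at T = |F_mkt − F*| = |347.13 − 338.3767| = S$8.75 per share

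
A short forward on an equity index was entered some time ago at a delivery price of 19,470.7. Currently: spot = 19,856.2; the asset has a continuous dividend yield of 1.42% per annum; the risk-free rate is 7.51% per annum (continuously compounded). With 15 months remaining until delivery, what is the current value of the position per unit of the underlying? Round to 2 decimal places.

Current fair forward for the remaining 15 months: F = S·e^((r − q)·T), (r − q) = 0.0751 − 0.0142 = 0.0609
F = 19856.2 · e^(0.0609 × 15/12) = 19856.2 × 1.07909745 = 21426.7748
Value of long forward = (F − K)·e^(−rT) = (21426.7748 − 19470.7) · e^(−0.0751·15/12)
= 1956.0748 × 0.91039655 = 1780.80
Short position value = −(long value) = -1780.80

-1780.80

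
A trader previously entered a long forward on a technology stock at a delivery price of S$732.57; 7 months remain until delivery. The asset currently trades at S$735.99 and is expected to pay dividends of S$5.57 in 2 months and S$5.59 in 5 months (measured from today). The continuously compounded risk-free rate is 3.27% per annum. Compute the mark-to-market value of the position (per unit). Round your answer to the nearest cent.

S$6.21

PV(remaining dividends) I = 5.57·e^(−0.0327·2/12) + 5.59·e^(−0.0327·5/12) = 11.0541
Current forward F = (S − I)·e^(rT) = (735.99 − 11.0541)·e^(0.0327·7/12) = 724.9359 × 1.019258 = 738.8967
Value (long) = (F − K)·e^(−rT) = (738.8967 − 732.57) × 0.981106 = 6.2072
Value = S$6.21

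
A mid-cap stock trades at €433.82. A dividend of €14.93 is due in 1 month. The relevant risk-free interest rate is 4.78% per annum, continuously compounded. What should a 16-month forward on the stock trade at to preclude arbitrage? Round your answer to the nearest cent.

€446.52

PV(dividends) I = 14.93·e^(−0.0478·1/12)
I = 14.8706
F = (S − I)·e^(rT) = (433.82 − 14.8706) · e^(0.0478·16/12)
= 418.9494 · e^0.063733 = 418.9494 × 1.065808 = €446.52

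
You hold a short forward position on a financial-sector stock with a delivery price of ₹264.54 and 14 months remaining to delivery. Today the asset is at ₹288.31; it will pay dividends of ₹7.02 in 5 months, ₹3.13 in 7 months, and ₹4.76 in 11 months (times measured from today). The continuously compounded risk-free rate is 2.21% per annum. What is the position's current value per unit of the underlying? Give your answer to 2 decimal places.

-₹15.79

PV(remaining dividends) I = 7.02·e^(−0.0221·5/12) + 3.13·e^(−0.0221·7/12) + 4.76·e^(−0.0221·11/12) = 14.7101
Current forward F = (S − I)·e^(rT) = (288.31 − 14.7101)·e^(0.0221·14/12) = 273.5999 × 1.026119 = 280.7461
Value (long) = (F − K)·e^(−rT) = (280.7461 − 264.54) × 0.974546 = 15.7936
Short position value = −(long value) = -₹15.79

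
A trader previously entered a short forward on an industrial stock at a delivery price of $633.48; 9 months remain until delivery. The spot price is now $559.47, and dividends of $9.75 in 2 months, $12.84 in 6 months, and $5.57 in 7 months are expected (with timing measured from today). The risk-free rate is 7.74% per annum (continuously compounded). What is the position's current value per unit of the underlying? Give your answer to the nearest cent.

$65.59

PV(remaining dividends) I = 9.75·e^(−0.0774·2/12) + 12.84·e^(−0.0774·6/12) + 5.57·e^(−0.0774·7/12) = 27.3017
Current forward F = (S − I)·e^(rT) = (559.47 − 27.3017)·e^(0.0774·9/12) = 532.1683 × 1.059768 = 563.9749
Value (long) = (F − K)·e^(−rT) = (563.9749 − 633.48) × 0.943603 = -65.5852
Short position value = −(long value) = $65.59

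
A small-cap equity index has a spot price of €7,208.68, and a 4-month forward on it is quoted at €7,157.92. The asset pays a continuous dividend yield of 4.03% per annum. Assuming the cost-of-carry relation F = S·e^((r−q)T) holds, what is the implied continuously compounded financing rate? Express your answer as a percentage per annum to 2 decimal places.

1.91%

From F = S·e^((r−q)T): (r − q) = ln(F/S)/T
ln(7157.92/7208.68) = ln(0.992958) = -0.007067
(r − q) = -0.007067 / (4/12) = -0.021201
r = ln(F/S)/T + q = -0.021201 + 0.0403 = 0.019099
r = 1.91%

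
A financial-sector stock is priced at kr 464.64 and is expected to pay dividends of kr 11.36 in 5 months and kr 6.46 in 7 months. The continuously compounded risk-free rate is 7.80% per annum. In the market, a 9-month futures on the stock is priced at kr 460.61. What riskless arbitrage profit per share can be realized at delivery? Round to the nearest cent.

kr 13.82 per share

PV(dividends) I = 11.36·e^(−0.0780·5/12) + 6.46·e^(−0.0780·7/12) = 17.1694
Fair futures F* = (S − I)·e^(rT) = (464.64 − 17.1694)·e^0.058500 = 447.4706 × 1.060245 = 474.4285
Market kr 460.61 < fair 474.4285: forward underpriced → reverse cash-and-carry (short the stock, invest proceeds at r, pay the dividends, go long the forward).
Profit at T = |F_mkt − F*| = |460.61 − 474.4285| = kr 13.82 per share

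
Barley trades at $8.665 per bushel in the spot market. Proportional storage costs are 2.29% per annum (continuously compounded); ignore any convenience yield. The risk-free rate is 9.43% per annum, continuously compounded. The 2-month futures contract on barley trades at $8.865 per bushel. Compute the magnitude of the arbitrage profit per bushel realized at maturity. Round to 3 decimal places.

Fair futures: F* = S·e^(carry·T), with carry = (r + u) = 0.0943 + 0.0229 = 0.1172
F* = 8.665 · e^(0.1172 × 2/12) = 8.665 · e^0.019533 = 8.665 × 1.019725 = $8.8359
Market $8.865 > fair $8.8359: forward overpriced → cash-and-carry (buy spot, short the forward).
At maturity, profit = |F_mkt − F*| = |8.865 − 8.8359| = $0.029 per bushel

$0.029 per bushel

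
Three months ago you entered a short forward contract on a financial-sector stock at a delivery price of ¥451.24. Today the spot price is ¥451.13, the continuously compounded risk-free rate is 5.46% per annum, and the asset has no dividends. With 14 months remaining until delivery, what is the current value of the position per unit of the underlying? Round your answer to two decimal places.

-¥27.74

Current fair forward for the remaining 14 months: F = S·e^(r·T), r = 0.0546
F = 451.13 · e^(0.0546 × 14/12) = 451.13 × 1.065773 = 480.8022
Value of long forward = (F − K)·e^(−rT) = (480.8022 − 451.24) · e^(−0.0546·14/12)
= 29.5622 × 0.938286 = 27.74
Short position value = −(long value) = -¥27.74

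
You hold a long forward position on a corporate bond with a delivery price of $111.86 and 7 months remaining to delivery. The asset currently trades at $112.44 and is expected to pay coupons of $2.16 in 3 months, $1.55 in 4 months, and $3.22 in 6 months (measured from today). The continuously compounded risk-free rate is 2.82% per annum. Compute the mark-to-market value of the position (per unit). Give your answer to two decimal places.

PV(remaining coupons) I = 2.16·e^(−0.0282·3/12) + 1.55·e^(−0.0282·4/12) + 3.22·e^(−0.0282·6/12) = 6.8552
Current forward F = (S − I)·e^(rT) = (112.44 − 6.8552)·e^(0.0282·7/12) = 105.5848 × 1.016586 = 107.3360
Value (long) = (F − K)·e^(−rT) = (107.3360 − 111.86) × 0.983685 = -4.4502
Value = -$4.45

-$4.45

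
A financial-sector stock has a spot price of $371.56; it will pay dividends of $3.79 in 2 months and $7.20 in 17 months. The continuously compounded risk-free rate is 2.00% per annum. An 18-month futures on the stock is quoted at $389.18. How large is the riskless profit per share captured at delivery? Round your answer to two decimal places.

PV(dividends) I = 3.79·e^(−0.0200·2/12) + 7.20·e^(−0.0200·17/12) = 10.7763
Fair futures F* = (S − I)·e^(rT) = (371.56 − 10.7763)·e^0.030000 = 360.7837 × 1.030455 = 371.7714
Market $389.18 > fair 371.7714: forward overpriced → cash-and-carry (borrow at r, buy the stock and collect the dividends, short the forward).
Profit at T = |F_mkt − F*| = |389.18 − 371.7714| = $17.41 per share

$17.41 per share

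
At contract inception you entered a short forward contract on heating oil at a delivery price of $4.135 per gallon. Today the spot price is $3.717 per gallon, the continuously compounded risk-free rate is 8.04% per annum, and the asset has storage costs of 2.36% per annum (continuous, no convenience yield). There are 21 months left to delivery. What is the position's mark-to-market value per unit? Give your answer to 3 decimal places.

-$0.281 per gallon

Current fair forward for the remaining 21 months: F = S·e^((r + u)·T), (r + u) = 0.0804 + 0.0236 = 0.1040
F = 3.717 · e^(0.1040 × 21/12) = 3.717 × 1.199614 = 4.4590
Value of long forward = (F − K)·e^(−rT) = (4.4590 − 4.135) · e^(−0.0804·21/12)
= 0.3240 × 0.868750 = 0.281
Short position value = −(long value) = -$0.281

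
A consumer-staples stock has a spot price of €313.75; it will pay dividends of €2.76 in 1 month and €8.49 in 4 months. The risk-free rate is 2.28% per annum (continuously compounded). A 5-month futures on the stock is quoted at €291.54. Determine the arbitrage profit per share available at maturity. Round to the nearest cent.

€13.92 per share

PV(dividends) I = 2.76·e^(−0.0228·1/12) + 8.49·e^(−0.0228·4/12) = 11.1805
Fair futures F* = (S − I)·e^(rT) = (313.75 − 11.1805)·e^0.009500 = 302.5695 × 1.009545 = 305.4575
Market €291.54 < fair 305.4575: forward underpriced → reverse cash-and-carry (short the stock, invest proceeds at r, pay the dividends, go long the forward).
Profit at T = |F_mkt − F*| = |291.54 − 305.4575| = €13.92 per share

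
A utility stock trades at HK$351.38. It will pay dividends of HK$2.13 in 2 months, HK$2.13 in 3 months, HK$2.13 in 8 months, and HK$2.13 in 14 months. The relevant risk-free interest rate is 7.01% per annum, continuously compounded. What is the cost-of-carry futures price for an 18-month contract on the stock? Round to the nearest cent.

PV(dividends) I = 2.13·e^(−0.0701·2/12) + 2.13·e^(−0.0701·3/12) + 2.13·e^(−0.0701·8/12) + 2.13·e^(−0.0701·14/12)
I = 2.1053 + 2.0930 + 2.0327 + 1.9627 = 8.1937
F = (S − I)·e^(rT) = (351.38 − 8.1937) · e^(0.0701·18/12)
= 343.1863 · e^0.105150 = 343.1863 × 1.110877 = HK$381.24

HK$381.24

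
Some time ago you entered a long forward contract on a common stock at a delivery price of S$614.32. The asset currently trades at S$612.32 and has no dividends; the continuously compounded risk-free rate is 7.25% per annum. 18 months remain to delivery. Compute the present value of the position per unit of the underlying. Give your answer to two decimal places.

Current fair forward for the remaining 18 months: F = S·e^(r·T), r = 0.0725
F = 612.32 · e^(0.0725 × 18/12) = 612.32 × 1.114884 = 682.6658
Value of long forward = (F − K)·e^(−rT) = (682.6658 − 614.32) · e^(−0.0725·18/12)
= 68.3458 × 0.896955 = 61.30

S$61.30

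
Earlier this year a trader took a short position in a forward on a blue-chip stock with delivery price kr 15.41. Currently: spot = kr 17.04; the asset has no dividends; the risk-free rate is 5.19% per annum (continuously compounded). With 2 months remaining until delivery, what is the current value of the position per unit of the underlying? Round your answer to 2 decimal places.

-kr 1.76

Current fair forward for the remaining 2 months: F = S·e^(r·T), r = 0.0519
F = 17.04 · e^(0.0519 × 2/12) = 17.04 × 1.008688 = 17.1880
Value of long forward = (F − K)·e^(−rT) = (17.1880 − 15.41) · e^(−0.0519·2/12)
= 1.7780 × 0.991387 = 1.76
Short position value = −(long value) = -kr 1.76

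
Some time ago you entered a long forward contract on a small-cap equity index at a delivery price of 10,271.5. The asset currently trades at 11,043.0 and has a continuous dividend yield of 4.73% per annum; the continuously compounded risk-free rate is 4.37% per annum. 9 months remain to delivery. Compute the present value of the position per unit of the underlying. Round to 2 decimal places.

717.81

Current fair forward for the remaining 9 months: F = S·e^((r − q)·T), (r − q) = 0.0437 − 0.0473 = -0.0036
F = 11043.0 · e^(-0.0036 × 9/12) = 11043.0 × 0.99730364 = 11013.2241
Value of long forward = (F − K)·e^(−rT) = (11013.2241 − 10271.5) · e^(−0.0437·9/12)
= 741.7241 × 0.96775628 = 717.81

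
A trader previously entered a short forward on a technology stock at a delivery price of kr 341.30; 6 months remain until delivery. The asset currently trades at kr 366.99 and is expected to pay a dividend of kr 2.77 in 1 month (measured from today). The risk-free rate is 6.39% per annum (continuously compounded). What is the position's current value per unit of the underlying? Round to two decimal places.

PV(remaining dividends) I = 2.77·e^(−0.0639·1/12) = 2.7553
Current forward F = (S − I)·e^(rT) = (366.99 − 2.7553)·e^(0.0639·6/12) = 364.2347 × 1.032466 = 376.0599
Value (long) = (F − K)·e^(−rT) = (376.0599 − 341.30) × 0.968555 = 33.6669
Short position value = −(long value) = -kr 33.67

-kr 33.67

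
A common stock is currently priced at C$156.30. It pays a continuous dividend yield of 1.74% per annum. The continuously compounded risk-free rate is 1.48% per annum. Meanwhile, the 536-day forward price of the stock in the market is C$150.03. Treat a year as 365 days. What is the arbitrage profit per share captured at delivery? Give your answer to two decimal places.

C$5.67 per share

Fair forward: F* = S·e^(carry·T), with carry = (r − q) = 0.0148 − 0.0174 = -0.0026
F* = 156.30 · e^(-0.0026 × 536/365) = 156.30 · e^-0.003818 = 156.30 × 0.996189 = C$155.7043
Market C$150.03 < fair C$155.7043: forward underpriced → reverse cash-and-carry (short spot, go long the forward).
At maturity, profit = |F_mkt − F*| = |150.03 − 155.7043| = C$5.67 per share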